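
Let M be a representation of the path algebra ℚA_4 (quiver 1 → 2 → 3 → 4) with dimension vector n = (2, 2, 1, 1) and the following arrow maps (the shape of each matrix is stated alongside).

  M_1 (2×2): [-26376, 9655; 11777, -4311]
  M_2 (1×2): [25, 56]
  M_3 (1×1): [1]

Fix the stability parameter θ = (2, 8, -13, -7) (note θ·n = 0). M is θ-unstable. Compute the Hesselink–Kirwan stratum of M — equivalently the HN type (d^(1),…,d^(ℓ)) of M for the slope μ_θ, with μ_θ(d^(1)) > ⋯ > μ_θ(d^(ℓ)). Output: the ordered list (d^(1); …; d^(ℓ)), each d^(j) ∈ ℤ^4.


Via rank(M_{q-1}∘⋯∘M_p): M ≅ I[1,2], I[1,4].
μ_θ-semistable layers: μ^(1)=8; μ^(2)=2; μ^(3)=-5/2

((0, 1, 0, 0); (1, 0, 0, 0); (1, 1, 1, 1))


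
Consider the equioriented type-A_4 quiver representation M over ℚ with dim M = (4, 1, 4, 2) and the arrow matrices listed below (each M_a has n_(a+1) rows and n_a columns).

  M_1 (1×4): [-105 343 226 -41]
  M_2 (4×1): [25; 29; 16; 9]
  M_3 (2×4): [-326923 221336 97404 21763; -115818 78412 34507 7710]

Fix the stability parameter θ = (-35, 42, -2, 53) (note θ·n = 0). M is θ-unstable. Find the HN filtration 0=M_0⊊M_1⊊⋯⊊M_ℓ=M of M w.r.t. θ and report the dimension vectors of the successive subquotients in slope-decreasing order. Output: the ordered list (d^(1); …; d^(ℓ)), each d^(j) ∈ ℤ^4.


Barcode: M ≅ I[1,1]^3, I[1,3], I[3,3], I[3,4]^2. HN layers by μ_θ (4 steps, strictly decreasing):
  μ^(1)=53; μ^(2)=20; μ^(3)=-2; μ^(4)=-35

((0, 0, 0, 2); (0, 1, 1, 0); (0, 0, 3, 0); (4, 0, 0, 0))


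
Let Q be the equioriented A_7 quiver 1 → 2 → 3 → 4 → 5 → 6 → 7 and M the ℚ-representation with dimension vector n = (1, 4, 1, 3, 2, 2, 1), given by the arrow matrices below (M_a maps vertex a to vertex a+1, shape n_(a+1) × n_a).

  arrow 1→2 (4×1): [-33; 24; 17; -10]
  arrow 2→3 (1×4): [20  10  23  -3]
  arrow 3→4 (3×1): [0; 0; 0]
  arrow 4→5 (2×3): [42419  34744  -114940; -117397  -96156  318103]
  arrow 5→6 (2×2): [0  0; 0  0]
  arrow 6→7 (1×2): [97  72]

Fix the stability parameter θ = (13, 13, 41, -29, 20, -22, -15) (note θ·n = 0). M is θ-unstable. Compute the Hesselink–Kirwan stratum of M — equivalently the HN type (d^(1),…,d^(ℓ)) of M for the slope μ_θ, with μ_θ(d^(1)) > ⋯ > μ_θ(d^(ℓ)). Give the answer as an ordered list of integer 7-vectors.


Interval decomposition of M: I[1,3], I[2,2]^3, I[4,4], I[4,5]^2, I[6,6], I[6,7].
HN type (ℓ=6): μ^(1)=41; μ^(2)=20; μ^(3)=13; μ^(4)=-15; μ^(5)=-22; μ^(6)=-29

((0, 0, 1, 0, 0, 0, 0); (0, 0, 0, 0, 2, 0, 0); (1, 4, 0, 0, 0, 0, 0); (0, 0, 0, 0, 0, 0, 1); (0, 0, 0, 0, 0, 2, 0); (0, 0, 0, 3, 0, 0, 0))


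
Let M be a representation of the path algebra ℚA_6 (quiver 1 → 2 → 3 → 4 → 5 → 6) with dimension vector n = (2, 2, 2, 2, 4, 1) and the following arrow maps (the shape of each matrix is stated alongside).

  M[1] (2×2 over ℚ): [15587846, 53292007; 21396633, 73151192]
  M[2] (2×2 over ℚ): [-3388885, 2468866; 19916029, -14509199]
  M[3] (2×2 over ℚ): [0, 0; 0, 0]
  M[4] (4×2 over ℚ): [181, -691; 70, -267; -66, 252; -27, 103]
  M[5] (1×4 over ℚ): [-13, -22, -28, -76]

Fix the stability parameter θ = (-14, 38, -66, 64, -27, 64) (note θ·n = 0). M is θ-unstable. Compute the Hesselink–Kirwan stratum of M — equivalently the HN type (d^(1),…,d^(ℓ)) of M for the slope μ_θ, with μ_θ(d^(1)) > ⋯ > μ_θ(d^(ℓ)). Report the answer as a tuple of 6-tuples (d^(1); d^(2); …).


Interval decomposition of M: I[1,3]^2, I[4,5], I[4,6], I[5,5]^2.
HN type (ℓ=4): μ^(1)=64; μ^(2)=37/2; μ^(3)=-14; μ^(4)=-27

((0, 0, 0, 0, 0, 1); (0, 0, 0, 2, 2, 0); (2, 2, 2, 0, 0, 0); (0, 0, 0, 0, 2, 0))


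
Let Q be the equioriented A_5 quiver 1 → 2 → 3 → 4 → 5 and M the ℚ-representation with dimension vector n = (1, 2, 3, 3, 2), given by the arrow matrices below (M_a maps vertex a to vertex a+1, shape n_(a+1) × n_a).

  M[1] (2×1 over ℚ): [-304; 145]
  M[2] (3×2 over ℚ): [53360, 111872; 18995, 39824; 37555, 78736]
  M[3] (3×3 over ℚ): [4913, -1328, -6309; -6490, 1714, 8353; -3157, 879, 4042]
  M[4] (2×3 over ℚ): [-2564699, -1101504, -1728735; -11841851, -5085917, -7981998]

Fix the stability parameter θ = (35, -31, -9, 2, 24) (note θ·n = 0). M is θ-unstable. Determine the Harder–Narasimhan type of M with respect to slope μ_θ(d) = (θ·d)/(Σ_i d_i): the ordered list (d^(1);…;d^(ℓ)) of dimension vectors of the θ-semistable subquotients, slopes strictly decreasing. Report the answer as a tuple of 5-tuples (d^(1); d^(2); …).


Interval decomposition of M: I[1,2], I[2,5], I[3,4], I[3,5].
HN type (ℓ=4): μ^(1)=24; μ^(2)=2; μ^(3)=-9; μ^(4)=-31

((0, 0, 0, 0, 2); (1, 1, 0, 3, 0); (0, 0, 3, 0, 0); (0, 1, 0, 0, 0))


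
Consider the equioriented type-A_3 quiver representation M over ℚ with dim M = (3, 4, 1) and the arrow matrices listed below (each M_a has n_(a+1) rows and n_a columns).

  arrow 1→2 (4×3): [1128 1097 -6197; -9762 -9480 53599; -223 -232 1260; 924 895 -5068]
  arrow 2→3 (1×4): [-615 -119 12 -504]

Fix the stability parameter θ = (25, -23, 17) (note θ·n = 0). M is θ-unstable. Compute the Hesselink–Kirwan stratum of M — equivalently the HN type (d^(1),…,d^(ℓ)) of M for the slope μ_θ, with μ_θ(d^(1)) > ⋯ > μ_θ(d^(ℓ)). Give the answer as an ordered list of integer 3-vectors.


Via rank(M_{q-1}∘⋯∘M_p): M ≅ I[1,2]^2, I[1,3], I[2,2].
μ_θ-semistable layers: μ^(1)=17; μ^(2)=1; μ^(3)=-23

((0, 0, 1); (3, 3, 0); (0, 1, 0))


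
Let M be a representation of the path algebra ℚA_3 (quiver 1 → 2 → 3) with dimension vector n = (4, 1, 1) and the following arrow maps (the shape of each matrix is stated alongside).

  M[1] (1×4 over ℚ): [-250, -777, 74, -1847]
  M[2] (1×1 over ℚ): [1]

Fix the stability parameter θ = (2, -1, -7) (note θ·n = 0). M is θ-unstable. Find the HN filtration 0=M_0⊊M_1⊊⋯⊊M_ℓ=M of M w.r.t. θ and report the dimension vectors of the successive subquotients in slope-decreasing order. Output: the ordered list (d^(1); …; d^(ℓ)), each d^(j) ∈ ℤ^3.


Interval decomposition of M: I[1,1]^3, I[1,3].
HN type (ℓ=2): μ^(1)=2; μ^(2)=-2

((3, 0, 0); (1, 1, 1))


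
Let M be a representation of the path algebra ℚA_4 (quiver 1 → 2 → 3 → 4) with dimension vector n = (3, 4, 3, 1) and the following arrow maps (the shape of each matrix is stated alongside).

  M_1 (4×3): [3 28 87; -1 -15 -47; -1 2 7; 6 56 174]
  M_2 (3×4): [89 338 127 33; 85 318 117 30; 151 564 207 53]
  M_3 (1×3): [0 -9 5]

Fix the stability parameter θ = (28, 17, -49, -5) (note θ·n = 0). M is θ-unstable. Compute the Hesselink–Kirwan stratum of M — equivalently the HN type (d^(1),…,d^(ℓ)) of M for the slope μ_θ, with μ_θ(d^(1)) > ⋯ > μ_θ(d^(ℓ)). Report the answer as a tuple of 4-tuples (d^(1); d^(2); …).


Via rank(M_{q-1}∘⋯∘M_p): M ≅ I[1,1], I[1,2], I[1,4], I[2,3]^2.
μ_θ-semistable layers: μ^(1)=28; μ^(2)=45/2; μ^(3)=-9/4; μ^(4)=-16

((1, 0, 0, 0); (1, 1, 0, 0); (1, 1, 1, 1); (0, 2, 2, 0))


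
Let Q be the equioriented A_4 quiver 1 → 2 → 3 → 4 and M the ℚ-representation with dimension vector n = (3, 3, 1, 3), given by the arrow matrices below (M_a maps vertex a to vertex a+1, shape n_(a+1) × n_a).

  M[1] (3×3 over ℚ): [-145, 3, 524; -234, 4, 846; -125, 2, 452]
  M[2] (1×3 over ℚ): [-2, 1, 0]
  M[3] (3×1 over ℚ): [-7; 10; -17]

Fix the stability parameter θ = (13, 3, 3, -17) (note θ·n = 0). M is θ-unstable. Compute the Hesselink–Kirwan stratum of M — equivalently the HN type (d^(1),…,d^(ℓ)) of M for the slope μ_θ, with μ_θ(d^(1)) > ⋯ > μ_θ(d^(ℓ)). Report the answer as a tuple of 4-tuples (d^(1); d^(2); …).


Via rank(M_{q-1}∘⋯∘M_p): M ≅ I[1,2]^2, I[1,4], I[4,4]^2.
μ_θ-semistable layers: μ^(1)=8; μ^(2)=1/2; μ^(3)=-17

((2, 2, 0, 0); (1, 1, 1, 1); (0, 0, 0, 2))


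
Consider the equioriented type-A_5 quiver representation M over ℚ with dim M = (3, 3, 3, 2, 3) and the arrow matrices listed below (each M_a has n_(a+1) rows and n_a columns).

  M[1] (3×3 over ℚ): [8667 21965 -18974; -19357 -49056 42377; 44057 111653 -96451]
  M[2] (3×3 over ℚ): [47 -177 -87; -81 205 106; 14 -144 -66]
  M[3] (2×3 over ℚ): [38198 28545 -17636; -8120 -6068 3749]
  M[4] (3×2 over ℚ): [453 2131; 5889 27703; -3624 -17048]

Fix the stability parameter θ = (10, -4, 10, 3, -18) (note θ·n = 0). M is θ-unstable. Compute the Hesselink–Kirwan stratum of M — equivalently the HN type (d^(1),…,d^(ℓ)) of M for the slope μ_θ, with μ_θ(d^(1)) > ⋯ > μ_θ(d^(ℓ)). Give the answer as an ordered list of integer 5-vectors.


Interval decomposition of M: I[1,3], I[1,4], I[1,5], I[5,5]^2.
HN type (ℓ=5): μ^(1)=10; μ^(2)=13/2; μ^(3)=3; μ^(4)=1/5; μ^(5)=-18

((0, 0, 1, 0, 0); (0, 0, 1, 1, 0); (2, 2, 0, 0, 0); (1, 1, 1, 1, 1); (0, 0, 0, 0, 2))


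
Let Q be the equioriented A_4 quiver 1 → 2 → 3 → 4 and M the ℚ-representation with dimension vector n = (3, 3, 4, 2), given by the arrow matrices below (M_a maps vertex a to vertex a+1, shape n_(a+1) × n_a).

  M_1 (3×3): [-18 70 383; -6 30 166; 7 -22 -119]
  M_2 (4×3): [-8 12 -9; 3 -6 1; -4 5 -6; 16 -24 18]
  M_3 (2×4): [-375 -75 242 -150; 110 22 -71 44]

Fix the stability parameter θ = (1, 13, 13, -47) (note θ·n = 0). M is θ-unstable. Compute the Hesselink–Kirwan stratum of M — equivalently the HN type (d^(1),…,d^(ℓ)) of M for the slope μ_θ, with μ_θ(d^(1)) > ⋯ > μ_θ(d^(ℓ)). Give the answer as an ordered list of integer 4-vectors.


Via rank(M_{q-1}∘⋯∘M_p): M ≅ I[1,3], I[1,4]^2, I[3,3].
μ_θ-semistable layers: μ^(1)=13; μ^(2)=1; μ^(3)=-5

((0, 1, 2, 0); (1, 0, 0, 0); (2, 2, 2, 2))


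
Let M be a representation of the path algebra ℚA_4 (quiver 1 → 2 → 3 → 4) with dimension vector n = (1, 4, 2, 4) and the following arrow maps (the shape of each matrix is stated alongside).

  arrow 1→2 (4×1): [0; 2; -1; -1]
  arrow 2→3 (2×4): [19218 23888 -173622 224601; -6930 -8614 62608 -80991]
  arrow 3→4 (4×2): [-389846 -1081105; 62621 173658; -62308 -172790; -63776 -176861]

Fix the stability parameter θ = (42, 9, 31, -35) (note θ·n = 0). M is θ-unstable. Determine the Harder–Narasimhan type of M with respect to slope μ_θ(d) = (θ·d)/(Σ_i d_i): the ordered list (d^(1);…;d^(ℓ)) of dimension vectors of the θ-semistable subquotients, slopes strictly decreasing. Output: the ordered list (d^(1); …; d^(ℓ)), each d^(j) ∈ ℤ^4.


Interval decomposition of M: I[1,4], I[2,2]^2, I[2,4], I[4,4]^2.
HN type (ℓ=4): μ^(1)=47/4; μ^(2)=9; μ^(3)=5/3; μ^(4)=-35

((1, 1, 1, 1); (0, 2, 0, 0); (0, 1, 1, 1); (0, 0, 0, 2))


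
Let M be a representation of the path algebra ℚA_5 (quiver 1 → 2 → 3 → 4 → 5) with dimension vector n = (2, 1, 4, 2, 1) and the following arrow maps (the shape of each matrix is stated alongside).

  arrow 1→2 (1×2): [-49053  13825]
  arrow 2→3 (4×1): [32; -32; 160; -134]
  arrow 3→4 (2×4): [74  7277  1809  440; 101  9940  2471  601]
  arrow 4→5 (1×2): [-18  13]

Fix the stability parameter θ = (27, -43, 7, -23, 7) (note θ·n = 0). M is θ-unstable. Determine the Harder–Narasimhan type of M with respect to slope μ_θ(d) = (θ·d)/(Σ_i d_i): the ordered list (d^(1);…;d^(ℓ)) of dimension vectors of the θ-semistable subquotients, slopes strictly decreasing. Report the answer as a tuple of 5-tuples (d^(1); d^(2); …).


Barcode: M ≅ I[1,1], I[1,5], I[3,3]^2, I[3,4]. HN layers by μ_θ (3 steps, strictly decreasing):
  μ^(1)=27; μ^(2)=7; μ^(3)=-8

((1, 0, 0, 0, 0); (0, 0, 2, 0, 1); (1, 1, 2, 2, 0))


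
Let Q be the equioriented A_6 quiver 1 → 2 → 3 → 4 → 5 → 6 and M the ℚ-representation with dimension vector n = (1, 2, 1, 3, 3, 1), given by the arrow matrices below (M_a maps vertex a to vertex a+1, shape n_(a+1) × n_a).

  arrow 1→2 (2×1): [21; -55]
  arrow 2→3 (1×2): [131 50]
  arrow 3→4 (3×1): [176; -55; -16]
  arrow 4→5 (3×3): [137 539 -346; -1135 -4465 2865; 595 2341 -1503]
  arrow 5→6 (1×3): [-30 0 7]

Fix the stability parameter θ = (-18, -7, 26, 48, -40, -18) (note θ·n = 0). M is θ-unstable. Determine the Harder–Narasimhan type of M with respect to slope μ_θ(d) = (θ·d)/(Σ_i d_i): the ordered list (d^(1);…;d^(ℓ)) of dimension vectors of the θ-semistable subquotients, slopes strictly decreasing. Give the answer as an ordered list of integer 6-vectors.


Via rank(M_{q-1}∘⋯∘M_p): M ≅ I[1,6], I[2,2], I[4,4], I[4,5], I[5,5].
μ_θ-semistable layers: μ^(1)=48; μ^(2)=4; μ^(3)=-7; μ^(4)=-18; μ^(5)=-40

((0, 0, 0, 1, 0, 0); (0, 0, 1, 2, 2, 1); (0, 2, 0, 0, 0, 0); (1, 0, 0, 0, 0, 0); (0, 0, 0, 0, 1, 0))


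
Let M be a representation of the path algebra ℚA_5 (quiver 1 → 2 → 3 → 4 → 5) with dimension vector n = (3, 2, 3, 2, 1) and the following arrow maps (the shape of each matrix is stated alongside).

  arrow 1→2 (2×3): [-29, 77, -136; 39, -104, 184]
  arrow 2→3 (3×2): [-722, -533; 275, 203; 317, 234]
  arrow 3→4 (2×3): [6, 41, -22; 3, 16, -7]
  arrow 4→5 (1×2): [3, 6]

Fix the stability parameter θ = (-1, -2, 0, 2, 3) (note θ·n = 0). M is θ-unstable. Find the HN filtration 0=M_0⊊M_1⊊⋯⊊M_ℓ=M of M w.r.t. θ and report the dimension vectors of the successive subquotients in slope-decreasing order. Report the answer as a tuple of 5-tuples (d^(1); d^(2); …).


Barcode: M ≅ I[1,1], I[1,4], I[1,5], I[3,3]. HN layers by μ_θ (5 steps, strictly decreasing):
  μ^(1)=3; μ^(2)=2; μ^(3)=0; μ^(4)=-1; μ^(5)=-3/2

((0, 0, 0, 0, 1); (0, 0, 0, 2, 0); (0, 0, 3, 0, 0); (1, 0, 0, 0, 0); (2, 2, 0, 0, 0))


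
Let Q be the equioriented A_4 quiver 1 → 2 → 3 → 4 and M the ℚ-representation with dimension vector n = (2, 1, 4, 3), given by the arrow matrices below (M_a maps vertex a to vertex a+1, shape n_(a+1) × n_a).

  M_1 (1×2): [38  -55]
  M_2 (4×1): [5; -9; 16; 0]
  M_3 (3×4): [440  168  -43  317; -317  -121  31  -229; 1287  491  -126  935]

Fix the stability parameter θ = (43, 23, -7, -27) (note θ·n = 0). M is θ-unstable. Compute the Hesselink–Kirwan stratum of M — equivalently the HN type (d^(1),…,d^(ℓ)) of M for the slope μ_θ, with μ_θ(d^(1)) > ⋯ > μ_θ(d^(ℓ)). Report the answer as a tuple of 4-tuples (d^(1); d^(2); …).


Interval decomposition of M: I[1,1], I[1,3], I[3,4]^3.
HN type (ℓ=3): μ^(1)=43; μ^(2)=59/3; μ^(3)=-17

((1, 0, 0, 0); (1, 1, 1, 0); (0, 0, 3, 3))


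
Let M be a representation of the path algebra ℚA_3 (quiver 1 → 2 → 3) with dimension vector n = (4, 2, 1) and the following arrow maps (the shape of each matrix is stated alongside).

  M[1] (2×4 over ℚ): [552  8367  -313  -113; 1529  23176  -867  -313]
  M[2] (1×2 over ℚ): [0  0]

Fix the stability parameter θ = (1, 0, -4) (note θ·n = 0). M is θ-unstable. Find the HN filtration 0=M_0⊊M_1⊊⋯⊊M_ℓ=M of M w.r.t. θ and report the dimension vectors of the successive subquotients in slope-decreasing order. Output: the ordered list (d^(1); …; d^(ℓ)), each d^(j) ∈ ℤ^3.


Interval decomposition of M: I[1,1]^2, I[1,2]^2, I[3,3].
HN type (ℓ=3): μ^(1)=1; μ^(2)=1/2; μ^(3)=-4

((2, 0, 0); (2, 2, 0); (0, 0, 1))


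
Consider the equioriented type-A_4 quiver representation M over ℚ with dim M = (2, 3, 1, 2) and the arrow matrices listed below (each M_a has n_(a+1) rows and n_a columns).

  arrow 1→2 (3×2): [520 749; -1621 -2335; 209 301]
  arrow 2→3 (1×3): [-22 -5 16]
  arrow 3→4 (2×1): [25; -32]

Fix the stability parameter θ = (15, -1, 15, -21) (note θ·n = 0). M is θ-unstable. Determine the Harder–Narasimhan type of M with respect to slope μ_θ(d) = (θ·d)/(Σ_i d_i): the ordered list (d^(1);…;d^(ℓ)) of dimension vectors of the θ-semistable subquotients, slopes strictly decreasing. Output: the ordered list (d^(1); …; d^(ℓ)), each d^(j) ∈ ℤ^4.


Interval decomposition of M: I[1,2], I[1,4], I[2,2], I[4,4].
HN type (ℓ=4): μ^(1)=7; μ^(2)=2; μ^(3)=-1; μ^(4)=-21

((1, 1, 0, 0); (1, 1, 1, 1); (0, 1, 0, 0); (0, 0, 0, 1))


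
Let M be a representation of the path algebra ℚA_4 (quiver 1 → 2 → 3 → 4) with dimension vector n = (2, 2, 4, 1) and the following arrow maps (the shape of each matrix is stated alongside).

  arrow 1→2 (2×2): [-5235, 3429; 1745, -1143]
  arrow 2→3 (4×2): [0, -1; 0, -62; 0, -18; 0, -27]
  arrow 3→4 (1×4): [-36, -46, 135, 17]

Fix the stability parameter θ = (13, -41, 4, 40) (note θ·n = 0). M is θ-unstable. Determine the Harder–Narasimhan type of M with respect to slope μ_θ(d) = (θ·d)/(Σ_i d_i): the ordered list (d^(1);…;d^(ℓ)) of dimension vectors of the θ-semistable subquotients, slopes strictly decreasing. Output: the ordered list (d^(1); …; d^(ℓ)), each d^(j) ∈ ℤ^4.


Interval decomposition of M: I[1,1], I[1,4], I[2,2], I[3,3]^3.
HN type (ℓ=5): μ^(1)=40; μ^(2)=13; μ^(3)=4; μ^(4)=-14; μ^(5)=-41

((0, 0, 0, 1); (1, 0, 0, 0); (0, 0, 4, 0); (1, 1, 0, 0); (0, 1, 0, 0))


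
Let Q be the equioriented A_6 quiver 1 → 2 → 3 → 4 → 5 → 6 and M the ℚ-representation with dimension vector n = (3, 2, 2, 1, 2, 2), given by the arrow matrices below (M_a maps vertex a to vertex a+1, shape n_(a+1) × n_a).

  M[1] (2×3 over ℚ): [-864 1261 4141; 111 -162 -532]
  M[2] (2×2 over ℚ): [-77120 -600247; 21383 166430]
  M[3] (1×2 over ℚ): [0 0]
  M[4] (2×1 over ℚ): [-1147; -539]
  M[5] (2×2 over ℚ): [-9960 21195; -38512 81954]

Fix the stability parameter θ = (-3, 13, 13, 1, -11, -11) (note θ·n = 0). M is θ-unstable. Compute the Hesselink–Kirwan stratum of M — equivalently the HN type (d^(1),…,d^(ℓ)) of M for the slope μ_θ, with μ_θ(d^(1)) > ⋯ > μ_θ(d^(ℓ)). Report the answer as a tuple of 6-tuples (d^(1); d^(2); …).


Via rank(M_{q-1}∘⋯∘M_p): M ≅ I[1,1], I[1,3]^2, I[4,6], I[5,5], I[6,6].
μ_θ-semistable layers: μ^(1)=13; μ^(2)=-3; μ^(3)=-7; μ^(4)=-11

((0, 2, 2, 0, 0, 0); (3, 0, 0, 0, 0, 0); (0, 0, 0, 1, 1, 1); (0, 0, 0, 0, 1, 1))


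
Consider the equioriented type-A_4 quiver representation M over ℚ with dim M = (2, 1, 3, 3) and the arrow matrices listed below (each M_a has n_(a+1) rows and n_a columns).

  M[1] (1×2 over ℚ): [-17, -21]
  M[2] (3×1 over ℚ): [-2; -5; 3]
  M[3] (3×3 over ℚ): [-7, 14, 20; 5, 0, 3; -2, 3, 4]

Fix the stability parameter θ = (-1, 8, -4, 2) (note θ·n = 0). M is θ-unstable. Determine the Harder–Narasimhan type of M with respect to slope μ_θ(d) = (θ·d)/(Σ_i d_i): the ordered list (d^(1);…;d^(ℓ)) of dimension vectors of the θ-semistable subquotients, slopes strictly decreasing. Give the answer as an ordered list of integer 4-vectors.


Via rank(M_{q-1}∘⋯∘M_p): M ≅ I[1,1], I[1,4], I[3,4]^2.
μ_θ-semistable layers: μ^(1)=2; μ^(2)=-1; μ^(3)=-4

((0, 1, 1, 3); (2, 0, 0, 0); (0, 0, 2, 0))


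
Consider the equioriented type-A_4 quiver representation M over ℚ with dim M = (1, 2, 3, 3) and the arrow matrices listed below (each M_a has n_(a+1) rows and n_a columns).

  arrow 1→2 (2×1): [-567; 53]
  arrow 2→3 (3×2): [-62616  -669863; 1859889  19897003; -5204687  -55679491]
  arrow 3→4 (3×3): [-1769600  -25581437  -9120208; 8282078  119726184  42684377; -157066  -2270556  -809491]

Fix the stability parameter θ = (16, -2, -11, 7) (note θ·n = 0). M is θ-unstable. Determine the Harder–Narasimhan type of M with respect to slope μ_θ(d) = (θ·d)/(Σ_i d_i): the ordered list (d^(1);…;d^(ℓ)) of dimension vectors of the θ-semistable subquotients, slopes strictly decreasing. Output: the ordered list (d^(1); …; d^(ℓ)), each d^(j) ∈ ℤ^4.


Interval decomposition of M: I[1,3], I[2,4], I[3,4], I[4,4].
HN type (ℓ=4): μ^(1)=7; μ^(2)=1; μ^(3)=-13/2; μ^(4)=-11

((0, 0, 0, 3); (1, 1, 1, 0); (0, 1, 1, 0); (0, 0, 1, 0))


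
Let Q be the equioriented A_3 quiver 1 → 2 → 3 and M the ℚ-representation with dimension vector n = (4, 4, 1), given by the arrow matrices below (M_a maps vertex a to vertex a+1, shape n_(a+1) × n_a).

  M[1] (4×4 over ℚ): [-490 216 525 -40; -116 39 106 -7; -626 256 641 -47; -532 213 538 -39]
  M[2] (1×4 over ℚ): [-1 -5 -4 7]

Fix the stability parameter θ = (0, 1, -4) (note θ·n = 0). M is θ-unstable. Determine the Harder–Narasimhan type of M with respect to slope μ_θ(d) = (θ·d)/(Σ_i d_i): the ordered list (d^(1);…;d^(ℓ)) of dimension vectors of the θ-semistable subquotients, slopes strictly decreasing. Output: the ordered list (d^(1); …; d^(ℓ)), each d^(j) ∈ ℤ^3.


Interval decomposition of M: I[1,1], I[1,2]^2, I[1,3], I[2,2].
HN type (ℓ=3): μ^(1)=1; μ^(2)=0; μ^(3)=-1

((0, 3, 0); (3, 0, 0); (1, 1, 1))


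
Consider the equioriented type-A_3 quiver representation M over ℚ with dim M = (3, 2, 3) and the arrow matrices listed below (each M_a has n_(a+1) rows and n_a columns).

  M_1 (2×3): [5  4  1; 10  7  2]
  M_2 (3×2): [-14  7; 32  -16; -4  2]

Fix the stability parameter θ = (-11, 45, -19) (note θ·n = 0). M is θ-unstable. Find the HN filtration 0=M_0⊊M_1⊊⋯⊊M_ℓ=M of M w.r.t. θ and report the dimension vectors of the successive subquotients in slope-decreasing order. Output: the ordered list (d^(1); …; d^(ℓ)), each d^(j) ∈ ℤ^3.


Interval decomposition of M: I[1,1], I[1,2], I[1,3], I[3,3]^2.
HN type (ℓ=4): μ^(1)=45; μ^(2)=13; μ^(3)=-11; μ^(4)=-19

((0, 1, 0); (0, 1, 1); (3, 0, 0); (0, 0, 2))


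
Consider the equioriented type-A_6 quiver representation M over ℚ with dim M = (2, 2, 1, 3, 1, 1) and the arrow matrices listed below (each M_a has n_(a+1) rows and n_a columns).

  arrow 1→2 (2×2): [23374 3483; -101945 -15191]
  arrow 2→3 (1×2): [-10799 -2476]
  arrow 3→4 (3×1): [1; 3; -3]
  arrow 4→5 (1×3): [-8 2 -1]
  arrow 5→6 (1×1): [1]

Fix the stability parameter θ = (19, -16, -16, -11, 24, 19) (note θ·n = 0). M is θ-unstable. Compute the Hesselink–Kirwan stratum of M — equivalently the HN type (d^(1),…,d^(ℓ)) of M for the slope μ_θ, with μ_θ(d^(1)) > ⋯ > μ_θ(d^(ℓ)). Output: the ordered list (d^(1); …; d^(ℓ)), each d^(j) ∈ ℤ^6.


Interval decomposition of M: I[1,2], I[1,6], I[4,4]^2.
HN type (ℓ=4): μ^(1)=43/2; μ^(2)=3/2; μ^(3)=-6; μ^(4)=-11

((0, 0, 0, 0, 1, 1); (1, 1, 0, 0, 0, 0); (1, 1, 1, 1, 0, 0); (0, 0, 0, 2, 0, 0))


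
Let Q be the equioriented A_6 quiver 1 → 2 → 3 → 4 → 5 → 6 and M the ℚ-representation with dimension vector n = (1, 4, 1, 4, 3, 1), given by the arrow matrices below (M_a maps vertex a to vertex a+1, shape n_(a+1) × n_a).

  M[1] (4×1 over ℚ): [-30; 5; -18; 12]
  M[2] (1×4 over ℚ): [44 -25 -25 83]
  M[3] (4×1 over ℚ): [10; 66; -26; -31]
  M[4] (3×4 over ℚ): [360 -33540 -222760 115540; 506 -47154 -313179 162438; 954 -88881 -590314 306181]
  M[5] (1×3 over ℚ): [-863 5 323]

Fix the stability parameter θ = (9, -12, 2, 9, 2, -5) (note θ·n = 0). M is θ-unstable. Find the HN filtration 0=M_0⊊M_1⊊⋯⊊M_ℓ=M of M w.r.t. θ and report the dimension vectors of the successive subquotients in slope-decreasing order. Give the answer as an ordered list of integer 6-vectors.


Interval decomposition of M: I[1,6], I[2,2]^3, I[4,4]^2, I[4,5], I[5,5].
HN type (ℓ=5): μ^(1)=9; μ^(2)=11/2; μ^(3)=2; μ^(4)=-3/2; μ^(5)=-12

((0, 0, 0, 2, 0, 0); (0, 0, 0, 1, 1, 0); (0, 0, 1, 1, 2, 1); (1, 1, 0, 0, 0, 0); (0, 3, 0, 0, 0, 0))


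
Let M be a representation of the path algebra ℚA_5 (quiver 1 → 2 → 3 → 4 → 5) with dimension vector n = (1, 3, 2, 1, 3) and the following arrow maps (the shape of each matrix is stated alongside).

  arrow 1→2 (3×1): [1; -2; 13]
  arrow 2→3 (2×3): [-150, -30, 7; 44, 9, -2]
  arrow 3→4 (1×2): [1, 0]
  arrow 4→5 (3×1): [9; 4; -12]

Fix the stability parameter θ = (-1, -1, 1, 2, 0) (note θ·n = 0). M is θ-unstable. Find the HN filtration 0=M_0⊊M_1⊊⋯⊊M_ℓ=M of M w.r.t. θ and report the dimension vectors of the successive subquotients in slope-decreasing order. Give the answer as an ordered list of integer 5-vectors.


Interval decomposition of M: I[1,5], I[2,2], I[2,3], I[5,5]^2.
HN type (ℓ=3): μ^(1)=1; μ^(2)=0; μ^(3)=-1

((0, 0, 2, 1, 1); (0, 0, 0, 0, 2); (1, 3, 0, 0, 0))


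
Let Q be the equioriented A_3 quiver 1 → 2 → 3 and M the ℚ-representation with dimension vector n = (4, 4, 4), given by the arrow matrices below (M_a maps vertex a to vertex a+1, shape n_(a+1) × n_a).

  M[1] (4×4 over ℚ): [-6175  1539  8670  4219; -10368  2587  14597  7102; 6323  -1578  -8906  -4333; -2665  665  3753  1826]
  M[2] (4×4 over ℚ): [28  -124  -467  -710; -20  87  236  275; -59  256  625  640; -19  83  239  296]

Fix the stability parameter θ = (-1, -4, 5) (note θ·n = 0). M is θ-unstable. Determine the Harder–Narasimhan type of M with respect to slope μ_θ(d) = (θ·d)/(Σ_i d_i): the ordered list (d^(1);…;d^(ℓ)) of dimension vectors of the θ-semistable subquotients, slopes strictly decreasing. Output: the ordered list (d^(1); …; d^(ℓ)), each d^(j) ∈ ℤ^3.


Barcode: M ≅ I[1,3]^4. HN layers by μ_θ (2 steps, strictly decreasing):
  μ^(1)=5; μ^(2)=-5/2

((0, 0, 4); (4, 4, 0))


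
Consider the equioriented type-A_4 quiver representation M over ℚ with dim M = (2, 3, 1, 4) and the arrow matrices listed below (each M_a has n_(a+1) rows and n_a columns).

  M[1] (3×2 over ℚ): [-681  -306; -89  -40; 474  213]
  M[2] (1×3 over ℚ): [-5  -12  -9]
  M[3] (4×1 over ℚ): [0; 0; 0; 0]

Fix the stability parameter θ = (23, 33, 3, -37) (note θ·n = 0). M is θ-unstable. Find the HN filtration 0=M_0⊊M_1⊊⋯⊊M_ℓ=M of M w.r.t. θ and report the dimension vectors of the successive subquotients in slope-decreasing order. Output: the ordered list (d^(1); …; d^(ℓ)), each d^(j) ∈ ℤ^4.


Via rank(M_{q-1}∘⋯∘M_p): M ≅ I[1,2], I[1,3], I[2,2], I[4,4]^4.
μ_θ-semistable layers: μ^(1)=33; μ^(2)=23; μ^(3)=59/3; μ^(4)=-37

((0, 2, 0, 0); (1, 0, 0, 0); (1, 1, 1, 0); (0, 0, 0, 4))


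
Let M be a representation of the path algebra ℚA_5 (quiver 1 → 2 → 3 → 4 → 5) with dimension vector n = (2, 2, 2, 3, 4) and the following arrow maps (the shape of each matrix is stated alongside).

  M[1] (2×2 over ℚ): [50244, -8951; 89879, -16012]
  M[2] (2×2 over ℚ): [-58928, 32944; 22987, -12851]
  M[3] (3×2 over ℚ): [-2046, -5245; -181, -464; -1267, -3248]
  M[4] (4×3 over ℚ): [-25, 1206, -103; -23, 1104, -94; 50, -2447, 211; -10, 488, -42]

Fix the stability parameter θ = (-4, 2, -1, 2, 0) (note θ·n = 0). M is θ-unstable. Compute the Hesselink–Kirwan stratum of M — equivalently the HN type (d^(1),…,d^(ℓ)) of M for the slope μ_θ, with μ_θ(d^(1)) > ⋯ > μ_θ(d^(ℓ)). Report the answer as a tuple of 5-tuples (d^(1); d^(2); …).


Interval decomposition of M: I[1,2], I[1,5], I[3,5], I[4,5], I[5,5].
HN type (ℓ=6): μ^(1)=2; μ^(2)=1; μ^(3)=1/2; μ^(4)=0; μ^(5)=-1; μ^(6)=-4

((0, 1, 0, 0, 0); (0, 0, 0, 3, 3); (0, 1, 1, 0, 0); (0, 0, 0, 0, 1); (0, 0, 1, 0, 0); (2, 0, 0, 0, 0))


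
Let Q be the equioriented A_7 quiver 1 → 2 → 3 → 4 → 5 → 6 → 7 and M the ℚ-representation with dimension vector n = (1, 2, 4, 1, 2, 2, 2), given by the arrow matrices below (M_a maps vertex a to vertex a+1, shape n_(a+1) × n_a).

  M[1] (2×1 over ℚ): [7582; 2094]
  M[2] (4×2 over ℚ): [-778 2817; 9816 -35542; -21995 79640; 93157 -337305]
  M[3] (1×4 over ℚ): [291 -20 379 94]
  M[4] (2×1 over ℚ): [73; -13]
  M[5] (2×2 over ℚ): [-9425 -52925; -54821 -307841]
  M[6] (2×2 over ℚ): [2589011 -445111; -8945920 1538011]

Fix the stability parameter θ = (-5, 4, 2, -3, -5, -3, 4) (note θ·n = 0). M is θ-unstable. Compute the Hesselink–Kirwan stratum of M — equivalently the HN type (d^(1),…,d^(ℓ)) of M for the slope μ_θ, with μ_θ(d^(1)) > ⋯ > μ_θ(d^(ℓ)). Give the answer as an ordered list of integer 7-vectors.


Barcode: M ≅ I[1,5], I[2,3], I[3,3]^2, I[5,7], I[6,7]. HN layers by μ_θ (6 steps, strictly decreasing):
  μ^(1)=4; μ^(2)=3; μ^(3)=2; μ^(4)=-1/2; μ^(5)=-3; μ^(6)=-5

((0, 0, 0, 0, 0, 0, 2); (0, 1, 1, 0, 0, 0, 0); (0, 0, 2, 0, 0, 0, 0); (0, 1, 1, 1, 1, 0, 0); (0, 0, 0, 0, 0, 2, 0); (1, 0, 0, 0, 1, 0, 0))


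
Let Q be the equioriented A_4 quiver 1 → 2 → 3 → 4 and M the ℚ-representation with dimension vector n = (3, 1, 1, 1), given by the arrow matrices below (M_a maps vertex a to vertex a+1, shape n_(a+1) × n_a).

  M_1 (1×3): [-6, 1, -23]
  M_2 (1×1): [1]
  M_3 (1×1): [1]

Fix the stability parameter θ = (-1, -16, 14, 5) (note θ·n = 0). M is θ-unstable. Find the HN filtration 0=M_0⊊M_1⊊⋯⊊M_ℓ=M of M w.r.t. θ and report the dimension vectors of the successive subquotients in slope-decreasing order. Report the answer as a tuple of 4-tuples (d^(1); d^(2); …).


Via rank(M_{q-1}∘⋯∘M_p): M ≅ I[1,1]^2, I[1,4].
μ_θ-semistable layers: μ^(1)=19/2; μ^(2)=-1; μ^(3)=-17/2

((0, 0, 1, 1); (2, 0, 0, 0); (1, 1, 0, 0))


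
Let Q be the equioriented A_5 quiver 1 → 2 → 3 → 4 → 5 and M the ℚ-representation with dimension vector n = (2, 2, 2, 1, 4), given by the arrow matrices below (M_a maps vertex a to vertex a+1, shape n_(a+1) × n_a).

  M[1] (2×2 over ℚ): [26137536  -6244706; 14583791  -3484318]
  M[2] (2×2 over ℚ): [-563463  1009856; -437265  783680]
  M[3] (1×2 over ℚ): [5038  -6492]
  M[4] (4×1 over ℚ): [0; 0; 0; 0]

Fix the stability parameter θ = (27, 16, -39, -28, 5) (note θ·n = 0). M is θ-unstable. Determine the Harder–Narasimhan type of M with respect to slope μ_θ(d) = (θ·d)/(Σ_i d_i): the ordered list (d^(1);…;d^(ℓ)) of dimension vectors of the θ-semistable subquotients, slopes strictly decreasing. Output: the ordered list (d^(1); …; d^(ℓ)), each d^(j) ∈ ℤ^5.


Interval decomposition of M: I[1,2], I[1,4], I[3,3], I[5,5]^4.
HN type (ℓ=4): μ^(1)=43/2; μ^(2)=5; μ^(3)=-6; μ^(4)=-39

((1, 1, 0, 0, 0); (0, 0, 0, 0, 4); (1, 1, 1, 1, 0); (0, 0, 1, 0, 0))


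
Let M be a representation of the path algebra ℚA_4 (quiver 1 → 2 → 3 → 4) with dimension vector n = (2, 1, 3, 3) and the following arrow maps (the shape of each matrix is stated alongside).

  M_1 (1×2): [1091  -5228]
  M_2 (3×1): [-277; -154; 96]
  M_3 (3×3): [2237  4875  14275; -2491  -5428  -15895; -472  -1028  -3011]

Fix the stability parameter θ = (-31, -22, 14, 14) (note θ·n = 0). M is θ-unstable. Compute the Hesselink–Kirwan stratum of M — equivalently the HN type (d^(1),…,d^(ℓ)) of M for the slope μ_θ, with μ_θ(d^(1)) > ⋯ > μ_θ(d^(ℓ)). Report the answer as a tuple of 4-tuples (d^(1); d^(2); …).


Barcode: M ≅ I[1,1], I[1,4], I[3,4]^2. HN layers by μ_θ (3 steps, strictly decreasing):
  μ^(1)=14; μ^(2)=-22; μ^(3)=-31

((0, 0, 3, 3); (0, 1, 0, 0); (2, 0, 0, 0))


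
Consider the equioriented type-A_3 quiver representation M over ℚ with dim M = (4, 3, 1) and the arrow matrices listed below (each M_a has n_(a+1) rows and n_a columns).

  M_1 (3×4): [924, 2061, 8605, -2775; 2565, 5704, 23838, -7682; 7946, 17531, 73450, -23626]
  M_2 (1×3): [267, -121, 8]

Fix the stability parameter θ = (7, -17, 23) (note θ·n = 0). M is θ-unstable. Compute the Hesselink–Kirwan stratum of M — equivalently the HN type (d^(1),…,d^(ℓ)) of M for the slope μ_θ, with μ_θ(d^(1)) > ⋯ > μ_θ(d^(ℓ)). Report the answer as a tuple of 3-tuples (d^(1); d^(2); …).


Via rank(M_{q-1}∘⋯∘M_p): M ≅ I[1,1], I[1,2]^2, I[1,3].
μ_θ-semistable layers: μ^(1)=23; μ^(2)=7; μ^(3)=-5

((0, 0, 1); (1, 0, 0); (3, 3, 0))


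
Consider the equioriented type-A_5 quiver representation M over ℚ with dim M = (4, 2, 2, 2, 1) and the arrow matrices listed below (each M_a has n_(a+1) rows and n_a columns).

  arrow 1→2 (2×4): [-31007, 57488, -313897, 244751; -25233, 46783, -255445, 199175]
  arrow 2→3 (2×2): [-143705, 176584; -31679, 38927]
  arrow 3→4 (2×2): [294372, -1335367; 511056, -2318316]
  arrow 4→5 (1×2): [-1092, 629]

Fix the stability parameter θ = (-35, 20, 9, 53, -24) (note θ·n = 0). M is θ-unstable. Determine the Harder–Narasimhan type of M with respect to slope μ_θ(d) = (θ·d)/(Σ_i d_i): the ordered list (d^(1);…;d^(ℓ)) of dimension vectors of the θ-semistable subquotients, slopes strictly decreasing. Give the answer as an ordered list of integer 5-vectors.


Barcode: M ≅ I[1,1]^2, I[1,3], I[1,4], I[4,5]. HN layers by μ_θ (3 steps, strictly decreasing):
  μ^(1)=53; μ^(2)=29/2; μ^(3)=-35

((0, 0, 0, 1, 0); (0, 2, 2, 1, 1); (4, 0, 0, 0, 0))


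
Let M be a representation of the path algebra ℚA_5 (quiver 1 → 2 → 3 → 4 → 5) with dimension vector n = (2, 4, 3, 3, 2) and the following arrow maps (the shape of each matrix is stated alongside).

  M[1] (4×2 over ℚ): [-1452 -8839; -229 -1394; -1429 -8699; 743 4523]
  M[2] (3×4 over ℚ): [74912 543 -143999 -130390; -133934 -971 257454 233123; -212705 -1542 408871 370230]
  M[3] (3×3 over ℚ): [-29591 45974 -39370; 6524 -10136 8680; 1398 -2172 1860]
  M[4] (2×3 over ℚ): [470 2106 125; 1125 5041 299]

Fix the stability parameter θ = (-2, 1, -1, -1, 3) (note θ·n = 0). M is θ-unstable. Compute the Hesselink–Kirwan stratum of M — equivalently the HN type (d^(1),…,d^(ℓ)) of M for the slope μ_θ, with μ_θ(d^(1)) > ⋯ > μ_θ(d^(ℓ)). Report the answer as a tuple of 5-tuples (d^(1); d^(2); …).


Interval decomposition of M: I[1,3], I[1,5], I[2,2], I[2,3], I[4,4], I[4,5].
HN type (ℓ=6): μ^(1)=3; μ^(2)=1; μ^(3)=0; μ^(4)=-1/3; μ^(5)=-1; μ^(6)=-2

((0, 0, 0, 0, 2); (0, 1, 0, 0, 0); (0, 2, 2, 0, 0); (0, 1, 1, 1, 0); (0, 0, 0, 2, 0); (2, 0, 0, 0, 0))


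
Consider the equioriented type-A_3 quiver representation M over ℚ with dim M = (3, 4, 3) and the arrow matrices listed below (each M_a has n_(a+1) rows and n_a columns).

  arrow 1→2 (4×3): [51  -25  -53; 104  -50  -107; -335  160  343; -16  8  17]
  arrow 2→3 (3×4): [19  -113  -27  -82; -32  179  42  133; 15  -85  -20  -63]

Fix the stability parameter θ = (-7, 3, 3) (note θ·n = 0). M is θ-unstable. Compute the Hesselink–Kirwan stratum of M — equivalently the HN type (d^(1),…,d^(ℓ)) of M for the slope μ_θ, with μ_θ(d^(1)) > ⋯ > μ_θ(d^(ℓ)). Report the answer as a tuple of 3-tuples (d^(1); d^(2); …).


Interval decomposition of M: I[1,3]^3, I[2,2].
HN type (ℓ=2): μ^(1)=3; μ^(2)=-7

((0, 4, 3); (3, 0, 0))


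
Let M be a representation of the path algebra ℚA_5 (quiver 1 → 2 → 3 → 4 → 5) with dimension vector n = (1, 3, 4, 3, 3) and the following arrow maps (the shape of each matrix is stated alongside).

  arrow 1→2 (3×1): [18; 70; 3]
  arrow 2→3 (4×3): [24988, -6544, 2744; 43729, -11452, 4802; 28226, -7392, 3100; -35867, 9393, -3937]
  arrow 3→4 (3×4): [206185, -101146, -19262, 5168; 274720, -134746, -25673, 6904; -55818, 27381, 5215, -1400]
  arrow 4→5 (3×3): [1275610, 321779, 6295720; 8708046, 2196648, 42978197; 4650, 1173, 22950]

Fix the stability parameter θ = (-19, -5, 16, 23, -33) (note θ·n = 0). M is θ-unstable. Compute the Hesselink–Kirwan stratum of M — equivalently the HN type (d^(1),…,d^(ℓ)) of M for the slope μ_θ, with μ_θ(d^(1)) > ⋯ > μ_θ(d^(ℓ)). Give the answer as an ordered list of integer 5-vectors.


Interval decomposition of M: I[1,3], I[2,2], I[2,5], I[3,4], I[3,5], I[5,5].
HN type (ℓ=6): μ^(1)=23; μ^(2)=16; μ^(3)=2; μ^(4)=-5; μ^(5)=-19; μ^(6)=-33

((0, 0, 0, 1, 0); (0, 0, 2, 0, 0); (0, 0, 2, 2, 2); (0, 3, 0, 0, 0); (1, 0, 0, 0, 0); (0, 0, 0, 0, 1))


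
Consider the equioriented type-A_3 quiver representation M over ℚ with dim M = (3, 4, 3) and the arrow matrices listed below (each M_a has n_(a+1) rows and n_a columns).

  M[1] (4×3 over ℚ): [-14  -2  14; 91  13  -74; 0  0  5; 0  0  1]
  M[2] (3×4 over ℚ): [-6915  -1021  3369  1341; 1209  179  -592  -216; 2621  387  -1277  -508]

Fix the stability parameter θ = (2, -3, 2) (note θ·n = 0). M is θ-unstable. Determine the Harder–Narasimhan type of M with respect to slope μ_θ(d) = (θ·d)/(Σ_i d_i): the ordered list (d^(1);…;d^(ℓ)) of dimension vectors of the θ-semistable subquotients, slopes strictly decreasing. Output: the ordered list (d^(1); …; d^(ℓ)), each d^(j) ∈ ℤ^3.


Interval decomposition of M: I[1,1], I[1,3]^2, I[2,2], I[2,3].
HN type (ℓ=3): μ^(1)=2; μ^(2)=-1/2; μ^(3)=-3

((1, 0, 3); (2, 2, 0); (0, 2, 0))


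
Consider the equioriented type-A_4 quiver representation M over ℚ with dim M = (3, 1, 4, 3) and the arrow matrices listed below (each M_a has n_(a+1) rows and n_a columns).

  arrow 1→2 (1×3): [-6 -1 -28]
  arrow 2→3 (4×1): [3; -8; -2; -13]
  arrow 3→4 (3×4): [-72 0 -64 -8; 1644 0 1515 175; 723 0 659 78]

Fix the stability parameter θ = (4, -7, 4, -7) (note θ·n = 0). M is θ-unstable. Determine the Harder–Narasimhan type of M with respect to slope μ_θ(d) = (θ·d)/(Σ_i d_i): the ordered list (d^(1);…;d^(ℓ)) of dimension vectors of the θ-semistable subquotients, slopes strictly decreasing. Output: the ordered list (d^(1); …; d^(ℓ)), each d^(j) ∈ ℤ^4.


Interval decomposition of M: I[1,1]^2, I[1,4], I[3,3]^2, I[3,4], I[4,4].
HN type (ℓ=3): μ^(1)=4; μ^(2)=-3/2; μ^(3)=-7

((2, 0, 2, 0); (1, 1, 2, 2); (0, 0, 0, 1))


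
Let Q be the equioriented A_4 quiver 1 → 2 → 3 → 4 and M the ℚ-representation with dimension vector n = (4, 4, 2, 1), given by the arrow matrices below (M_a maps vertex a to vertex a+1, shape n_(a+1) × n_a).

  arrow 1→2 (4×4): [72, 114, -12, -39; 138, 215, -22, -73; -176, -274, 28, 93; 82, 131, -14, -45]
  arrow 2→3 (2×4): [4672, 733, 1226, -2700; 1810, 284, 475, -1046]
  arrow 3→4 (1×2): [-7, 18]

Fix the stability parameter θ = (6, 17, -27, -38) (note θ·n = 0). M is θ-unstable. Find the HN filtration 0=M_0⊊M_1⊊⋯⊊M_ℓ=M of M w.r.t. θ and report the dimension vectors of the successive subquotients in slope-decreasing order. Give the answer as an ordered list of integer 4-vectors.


Interval decomposition of M: I[1,1]^2, I[1,3], I[1,4], I[2,2]^2.
HN type (ℓ=4): μ^(1)=17; μ^(2)=6; μ^(3)=-4/3; μ^(4)=-21/2

((0, 2, 0, 0); (2, 0, 0, 0); (1, 1, 1, 0); (1, 1, 1, 1))


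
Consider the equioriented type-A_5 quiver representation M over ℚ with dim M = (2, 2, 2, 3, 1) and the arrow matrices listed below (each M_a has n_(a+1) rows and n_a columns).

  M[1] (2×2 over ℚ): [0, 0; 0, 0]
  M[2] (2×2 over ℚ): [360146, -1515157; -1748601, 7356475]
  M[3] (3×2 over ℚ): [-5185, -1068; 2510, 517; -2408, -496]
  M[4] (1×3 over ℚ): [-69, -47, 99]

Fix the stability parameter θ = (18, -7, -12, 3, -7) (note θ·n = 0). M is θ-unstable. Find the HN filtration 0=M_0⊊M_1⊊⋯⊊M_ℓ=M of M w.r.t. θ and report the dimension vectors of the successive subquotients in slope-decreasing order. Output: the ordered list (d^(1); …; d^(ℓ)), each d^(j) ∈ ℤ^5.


Interval decomposition of M: I[1,1]^2, I[2,4], I[2,5], I[4,4].
HN type (ℓ=4): μ^(1)=18; μ^(2)=3; μ^(3)=-2; μ^(4)=-19/2

((2, 0, 0, 0, 0); (0, 0, 0, 2, 0); (0, 0, 0, 1, 1); (0, 2, 2, 0, 0))


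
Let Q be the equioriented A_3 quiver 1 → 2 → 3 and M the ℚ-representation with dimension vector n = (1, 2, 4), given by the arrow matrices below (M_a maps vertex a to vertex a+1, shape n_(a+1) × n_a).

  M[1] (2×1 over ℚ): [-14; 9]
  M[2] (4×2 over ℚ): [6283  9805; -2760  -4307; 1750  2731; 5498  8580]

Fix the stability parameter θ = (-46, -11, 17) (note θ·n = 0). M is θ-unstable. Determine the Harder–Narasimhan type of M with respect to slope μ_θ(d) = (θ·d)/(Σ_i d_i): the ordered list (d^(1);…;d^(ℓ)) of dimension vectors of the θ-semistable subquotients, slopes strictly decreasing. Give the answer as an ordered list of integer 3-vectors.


Interval decomposition of M: I[1,3], I[2,3], I[3,3]^2.
HN type (ℓ=3): μ^(1)=17; μ^(2)=-11; μ^(3)=-46

((0, 0, 4); (0, 2, 0); (1, 0, 0))


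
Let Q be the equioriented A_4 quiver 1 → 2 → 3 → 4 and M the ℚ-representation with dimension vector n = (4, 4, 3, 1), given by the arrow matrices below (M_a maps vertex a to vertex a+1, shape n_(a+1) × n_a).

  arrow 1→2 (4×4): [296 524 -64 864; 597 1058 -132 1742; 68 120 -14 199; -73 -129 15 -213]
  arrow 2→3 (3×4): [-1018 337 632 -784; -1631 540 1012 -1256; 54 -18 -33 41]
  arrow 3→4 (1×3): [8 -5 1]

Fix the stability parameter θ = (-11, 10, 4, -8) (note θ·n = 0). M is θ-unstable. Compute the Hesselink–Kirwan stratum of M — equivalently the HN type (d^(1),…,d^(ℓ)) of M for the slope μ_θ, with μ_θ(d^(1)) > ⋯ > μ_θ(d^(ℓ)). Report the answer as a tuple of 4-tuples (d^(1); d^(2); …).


Barcode: M ≅ I[1,2], I[1,3]^2, I[1,4]. HN layers by μ_θ (4 steps, strictly decreasing):
  μ^(1)=10; μ^(2)=7; μ^(3)=2; μ^(4)=-11

((0, 1, 0, 0); (0, 2, 2, 0); (0, 1, 1, 1); (4, 0, 0, 0))
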